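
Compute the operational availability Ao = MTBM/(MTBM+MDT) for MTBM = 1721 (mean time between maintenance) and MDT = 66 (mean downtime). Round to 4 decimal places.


MTBM = 1721
MDT = 66
MTBM + MDT = 1787
Ao = 1721 / 1787
Ao = 0.9631

0.9631


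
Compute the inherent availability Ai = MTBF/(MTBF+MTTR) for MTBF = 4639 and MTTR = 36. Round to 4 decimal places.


MTBF = 4639
MTTR = 36
MTBF + MTTR = 4675
Ai = 4639 / 4675
Ai = 0.9923

0.9923


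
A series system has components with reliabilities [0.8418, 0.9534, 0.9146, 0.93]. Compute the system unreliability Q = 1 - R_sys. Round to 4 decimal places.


Components: [0.8418, 0.9534, 0.9146, 0.93]
After component 1: product = 0.8418
After component 2: product = 0.8026
After component 3: product = 0.734
After component 4: product = 0.6827
R_sys = 0.6827
Q = 1 - 0.6827 = 0.3173

0.3173


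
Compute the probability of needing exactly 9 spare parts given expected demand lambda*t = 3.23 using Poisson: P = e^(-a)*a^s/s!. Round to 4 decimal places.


a = 3.23, s = 9
e^(-a) = e^(-3.23) = 0.0396
a^s = 3.23^9 = 38266.8489
s! = 362880
P = 0.0396 * 38266.8489 / 362880
P = 0.0042

0.0042


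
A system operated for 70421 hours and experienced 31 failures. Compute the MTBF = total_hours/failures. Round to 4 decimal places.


total_hours = 70421
failures = 31
MTBF = 70421 / 31
MTBF = 2271.6452

2271.6452


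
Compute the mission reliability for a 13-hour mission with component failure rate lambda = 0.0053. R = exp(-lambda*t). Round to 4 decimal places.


lambda = 0.0053
mission_time = 13
lambda * t = 0.0053 * 13 = 0.0689
R = exp(-0.0689)
R = 0.9334

0.9334


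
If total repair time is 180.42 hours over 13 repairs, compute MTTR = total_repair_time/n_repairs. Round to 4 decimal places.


total_repair_time = 180.42
n_repairs = 13
MTTR = 180.42 / 13
MTTR = 13.8785

13.8785


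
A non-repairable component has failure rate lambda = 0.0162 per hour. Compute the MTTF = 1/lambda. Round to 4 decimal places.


lambda = 0.0162
MTTF = 1 / 0.0162
MTTF = 61.7284

61.7284


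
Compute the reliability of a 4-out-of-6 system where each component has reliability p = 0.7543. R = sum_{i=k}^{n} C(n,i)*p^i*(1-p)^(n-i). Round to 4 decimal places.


k = 4, n = 6, p = 0.7543
i=4: C(6,4)=15 * 0.7543^4 * 0.2457^2 = 0.2931
i=5: C(6,5)=6 * 0.7543^5 * 0.2457^1 = 0.36
i=6: C(6,6)=1 * 0.7543^6 * 0.2457^0 = 0.1842
R = sum of terms = 0.8373

0.8373


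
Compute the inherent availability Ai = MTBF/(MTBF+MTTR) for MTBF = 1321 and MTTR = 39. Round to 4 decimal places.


MTBF = 1321
MTTR = 39
MTBF + MTTR = 1360
Ai = 1321 / 1360
Ai = 0.9713

0.9713


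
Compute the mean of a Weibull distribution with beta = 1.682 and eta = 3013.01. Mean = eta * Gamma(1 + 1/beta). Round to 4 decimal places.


beta = 1.682, eta = 3013.01
1/beta = 0.5945
1 + 1/beta = 1.5945
Gamma(1.5945) = 0.8929
Mean = 3013.01 * 0.8929
Mean = 2690.3498

2690.3498


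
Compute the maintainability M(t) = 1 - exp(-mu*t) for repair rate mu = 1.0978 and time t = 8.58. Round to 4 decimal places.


mu = 1.0978, t = 8.58
mu * t = 1.0978 * 8.58 = 9.4191
exp(-9.4191) = 0.0001
M(t) = 1 - 0.0001
M(t) = 0.9999

0.9999


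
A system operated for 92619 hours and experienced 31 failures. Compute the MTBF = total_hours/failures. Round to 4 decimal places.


total_hours = 92619
failures = 31
MTBF = 92619 / 31
MTBF = 2987.7097

2987.7097


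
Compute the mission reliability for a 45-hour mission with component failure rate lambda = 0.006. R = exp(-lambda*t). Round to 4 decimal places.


lambda = 0.006
mission_time = 45
lambda * t = 0.006 * 45 = 0.27
R = exp(-0.27)
R = 0.7634

0.7634


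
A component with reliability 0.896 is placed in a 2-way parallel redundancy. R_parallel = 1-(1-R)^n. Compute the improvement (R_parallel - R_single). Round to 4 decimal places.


R_single = 0.896, n = 2
1 - R_single = 0.104
(1 - R_single)^n = 0.104^2 = 0.0108
R_parallel = 1 - 0.0108 = 0.9892
Improvement = 0.9892 - 0.896
Improvement = 0.0932

0.0932


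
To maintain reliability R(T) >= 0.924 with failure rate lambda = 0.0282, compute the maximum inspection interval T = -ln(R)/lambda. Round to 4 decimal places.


R_target = 0.924
lambda = 0.0282
-ln(0.924) = 0.079
T = 0.079 / 0.0282
T = 2.803

2.803


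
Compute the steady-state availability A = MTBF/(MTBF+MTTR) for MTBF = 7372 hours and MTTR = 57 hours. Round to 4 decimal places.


MTBF = 7372
MTTR = 57
MTBF + MTTR = 7429
A = 7372 / 7429
A = 0.9923

0.9923


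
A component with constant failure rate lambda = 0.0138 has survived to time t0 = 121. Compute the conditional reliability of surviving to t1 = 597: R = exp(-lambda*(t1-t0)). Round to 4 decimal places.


lambda = 0.0138
t0 = 121, t1 = 597
t1 - t0 = 476
lambda * (t1-t0) = 0.0138 * 476 = 6.5688
R = exp(-6.5688)
R = 0.0014

0.0014


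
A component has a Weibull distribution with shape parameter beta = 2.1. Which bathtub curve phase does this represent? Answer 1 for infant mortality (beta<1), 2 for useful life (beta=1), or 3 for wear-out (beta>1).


beta = 2.1
Compare beta to 1:
beta < 1 => infant mortality (phase 1)
beta = 1 => useful life (phase 2)
beta > 1 => wear-out (phase 3)
Since beta = 2.1, this is wear-out (increasing failure rate)
Phase = 3

3


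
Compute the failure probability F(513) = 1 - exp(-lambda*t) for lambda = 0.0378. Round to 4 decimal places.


lambda = 0.0378, t = 513
lambda * t = 19.3914
exp(-19.3914) = 0.0
F(t) = 1 - 0.0
F(t) = 1.0

1.0


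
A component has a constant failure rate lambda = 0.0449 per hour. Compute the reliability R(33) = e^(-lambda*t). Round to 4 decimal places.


lambda = 0.0449
t = 33
lambda * t = 1.4817
R(t) = e^(-1.4817)
R(t) = 0.2273

0.2273


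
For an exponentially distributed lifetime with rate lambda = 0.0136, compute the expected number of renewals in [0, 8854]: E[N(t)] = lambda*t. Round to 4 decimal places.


lambda = 0.0136
t = 8854
E[N(t)] = lambda * t
E[N(t)] = 0.0136 * 8854
E[N(t)] = 120.4144

120.4144


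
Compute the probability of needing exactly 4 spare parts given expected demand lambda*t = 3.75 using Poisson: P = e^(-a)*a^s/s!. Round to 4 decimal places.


a = 3.75, s = 4
e^(-a) = e^(-3.75) = 0.0235
a^s = 3.75^4 = 197.7539
s! = 24
P = 0.0235 * 197.7539 / 24
P = 0.1938

0.1938


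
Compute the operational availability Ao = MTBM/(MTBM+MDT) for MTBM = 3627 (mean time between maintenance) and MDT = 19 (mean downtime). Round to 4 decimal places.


MTBM = 3627
MDT = 19
MTBM + MDT = 3646
Ao = 3627 / 3646
Ao = 0.9948

0.9948


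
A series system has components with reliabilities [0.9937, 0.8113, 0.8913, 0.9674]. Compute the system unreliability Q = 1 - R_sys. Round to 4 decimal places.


Components: [0.9937, 0.8113, 0.8913, 0.9674]
After component 1: product = 0.9937
After component 2: product = 0.8062
After component 3: product = 0.7186
After component 4: product = 0.6951
R_sys = 0.6951
Q = 1 - 0.6951 = 0.3049

0.3049


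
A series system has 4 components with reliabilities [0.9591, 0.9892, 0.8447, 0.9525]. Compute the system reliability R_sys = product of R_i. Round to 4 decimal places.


Components: [0.9591, 0.9892, 0.8447, 0.9525]
After component 1 (R=0.9591): product = 0.9591
After component 2 (R=0.9892): product = 0.9487
After component 3 (R=0.8447): product = 0.8014
After component 4 (R=0.9525): product = 0.7633
R_sys = 0.7633

0.7633


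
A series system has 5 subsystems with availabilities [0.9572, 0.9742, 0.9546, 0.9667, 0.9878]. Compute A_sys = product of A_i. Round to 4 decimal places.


Subsystems: [0.9572, 0.9742, 0.9546, 0.9667, 0.9878]
After subsystem 1 (A=0.9572): product = 0.9572
After subsystem 2 (A=0.9742): product = 0.9325
After subsystem 3 (A=0.9546): product = 0.8902
After subsystem 4 (A=0.9667): product = 0.8605
After subsystem 5 (A=0.9878): product = 0.85
A_sys = 0.85

0.85


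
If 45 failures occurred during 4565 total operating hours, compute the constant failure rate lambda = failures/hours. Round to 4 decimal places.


failures = 45
total_hours = 4565
lambda = 45 / 4565
lambda = 0.0099

0.0099


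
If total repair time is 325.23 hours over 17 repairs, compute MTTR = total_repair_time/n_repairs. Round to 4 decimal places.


total_repair_time = 325.23
n_repairs = 17
MTTR = 325.23 / 17
MTTR = 19.1312

19.1312


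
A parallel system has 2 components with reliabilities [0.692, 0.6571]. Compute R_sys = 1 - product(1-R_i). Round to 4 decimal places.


Components: [0.692, 0.6571]
(1 - 0.692) = 0.308, running product = 0.308
(1 - 0.6571) = 0.3429, running product = 0.1056
Product of (1-R_i) = 0.1056
R_sys = 1 - 0.1056 = 0.8944

0.8944


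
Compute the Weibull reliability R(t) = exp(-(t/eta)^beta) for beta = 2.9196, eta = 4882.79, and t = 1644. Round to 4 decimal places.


beta = 2.9196, eta = 4882.79, t = 1644
t/eta = 1644 / 4882.79 = 0.3367
(t/eta)^beta = 0.3367^2.9196 = 0.0417
R(t) = exp(-0.0417)
R(t) = 0.9592

0.9592


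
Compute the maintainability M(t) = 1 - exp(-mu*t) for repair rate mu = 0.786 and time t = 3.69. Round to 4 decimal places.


mu = 0.786, t = 3.69
mu * t = 0.786 * 3.69 = 2.9003
exp(-2.9003) = 0.055
M(t) = 1 - 0.055
M(t) = 0.945

0.945


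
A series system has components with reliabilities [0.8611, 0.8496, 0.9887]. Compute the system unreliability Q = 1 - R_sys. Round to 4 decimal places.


Components: [0.8611, 0.8496, 0.9887]
After component 1: product = 0.8611
After component 2: product = 0.7316
After component 3: product = 0.7233
R_sys = 0.7233
Q = 1 - 0.7233 = 0.2767

0.2767


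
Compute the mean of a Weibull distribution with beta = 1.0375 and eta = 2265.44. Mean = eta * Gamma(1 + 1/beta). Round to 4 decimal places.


beta = 1.0375, eta = 2265.44
1/beta = 0.9639
1 + 1/beta = 1.9639
Gamma(1.9639) = 0.9853
Mean = 2265.44 * 0.9853
Mean = 2232.0315

2232.0315


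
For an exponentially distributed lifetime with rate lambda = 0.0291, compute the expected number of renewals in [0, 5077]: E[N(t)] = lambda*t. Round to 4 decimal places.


lambda = 0.0291
t = 5077
E[N(t)] = lambda * t
E[N(t)] = 0.0291 * 5077
E[N(t)] = 147.7407

147.7407


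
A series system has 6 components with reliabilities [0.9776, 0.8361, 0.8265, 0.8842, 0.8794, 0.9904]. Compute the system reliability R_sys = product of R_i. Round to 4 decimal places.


Components: [0.9776, 0.8361, 0.8265, 0.8842, 0.8794, 0.9904]
After component 1 (R=0.9776): product = 0.9776
After component 2 (R=0.8361): product = 0.8174
After component 3 (R=0.8265): product = 0.6756
After component 4 (R=0.8842): product = 0.5973
After component 5 (R=0.8794): product = 0.5253
After component 6 (R=0.9904): product = 0.5202
R_sys = 0.5202

0.5202


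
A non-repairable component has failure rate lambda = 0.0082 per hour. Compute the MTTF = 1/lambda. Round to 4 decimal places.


lambda = 0.0082
MTTF = 1 / 0.0082
MTTF = 121.9512

121.9512


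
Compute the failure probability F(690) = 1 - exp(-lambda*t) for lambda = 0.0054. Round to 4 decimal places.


lambda = 0.0054, t = 690
lambda * t = 3.726
exp(-3.726) = 0.0241
F(t) = 1 - 0.0241
F(t) = 0.9759

0.9759


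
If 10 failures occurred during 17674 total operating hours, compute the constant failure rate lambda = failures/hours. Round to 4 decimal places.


failures = 10
total_hours = 17674
lambda = 10 / 17674
lambda = 0.0006

0.0006


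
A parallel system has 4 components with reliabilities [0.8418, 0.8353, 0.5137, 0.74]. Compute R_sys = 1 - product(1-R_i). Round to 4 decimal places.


Components: [0.8418, 0.8353, 0.5137, 0.74]
(1 - 0.8418) = 0.1582, running product = 0.1582
(1 - 0.8353) = 0.1647, running product = 0.0261
(1 - 0.5137) = 0.4863, running product = 0.0127
(1 - 0.74) = 0.26, running product = 0.0033
Product of (1-R_i) = 0.0033
R_sys = 1 - 0.0033 = 0.9967

0.9967


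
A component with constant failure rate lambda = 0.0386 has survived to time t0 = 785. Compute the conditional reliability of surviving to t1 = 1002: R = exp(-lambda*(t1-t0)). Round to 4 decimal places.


lambda = 0.0386
t0 = 785, t1 = 1002
t1 - t0 = 217
lambda * (t1-t0) = 0.0386 * 217 = 8.3762
R = exp(-8.3762)
R = 0.0002

0.0002


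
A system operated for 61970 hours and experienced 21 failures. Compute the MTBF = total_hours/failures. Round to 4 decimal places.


total_hours = 61970
failures = 21
MTBF = 61970 / 21
MTBF = 2950.9524

2950.9524


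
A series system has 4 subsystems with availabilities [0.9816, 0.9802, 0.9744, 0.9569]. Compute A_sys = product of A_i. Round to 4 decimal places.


Subsystems: [0.9816, 0.9802, 0.9744, 0.9569]
After subsystem 1 (A=0.9816): product = 0.9816
After subsystem 2 (A=0.9802): product = 0.9622
After subsystem 3 (A=0.9744): product = 0.9375
After subsystem 4 (A=0.9569): product = 0.8971
A_sys = 0.8971

0.8971


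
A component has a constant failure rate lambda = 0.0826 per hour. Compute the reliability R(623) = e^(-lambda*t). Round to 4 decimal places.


lambda = 0.0826
t = 623
lambda * t = 51.4598
R(t) = e^(-51.4598)
R(t) = 0.0

0.0


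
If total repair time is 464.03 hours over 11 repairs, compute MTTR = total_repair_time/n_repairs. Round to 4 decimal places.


total_repair_time = 464.03
n_repairs = 11
MTTR = 464.03 / 11
MTTR = 42.1845

42.1845


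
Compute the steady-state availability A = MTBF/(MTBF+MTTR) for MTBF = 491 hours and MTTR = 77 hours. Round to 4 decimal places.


MTBF = 491
MTTR = 77
MTBF + MTTR = 568
A = 491 / 568
A = 0.8644

0.8644


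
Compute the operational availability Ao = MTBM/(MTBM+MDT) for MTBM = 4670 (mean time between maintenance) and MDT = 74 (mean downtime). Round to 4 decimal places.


MTBM = 4670
MDT = 74
MTBM + MDT = 4744
Ao = 4670 / 4744
Ao = 0.9844

0.9844


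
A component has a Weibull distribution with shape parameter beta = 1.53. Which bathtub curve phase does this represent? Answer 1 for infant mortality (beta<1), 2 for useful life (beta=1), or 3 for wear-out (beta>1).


beta = 1.53
Compare beta to 1:
beta < 1 => infant mortality (phase 1)
beta = 1 => useful life (phase 2)
beta > 1 => wear-out (phase 3)
Since beta = 1.53, this is wear-out (increasing failure rate)
Phase = 3

3


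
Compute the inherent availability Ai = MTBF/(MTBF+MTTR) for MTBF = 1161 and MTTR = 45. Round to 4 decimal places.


MTBF = 1161
MTTR = 45
MTBF + MTTR = 1206
Ai = 1161 / 1206
Ai = 0.9627

0.9627


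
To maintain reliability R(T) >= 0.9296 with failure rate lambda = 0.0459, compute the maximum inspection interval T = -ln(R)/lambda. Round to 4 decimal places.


R_target = 0.9296
lambda = 0.0459
-ln(0.9296) = 0.073
T = 0.073 / 0.0459
T = 1.5904

1.5904


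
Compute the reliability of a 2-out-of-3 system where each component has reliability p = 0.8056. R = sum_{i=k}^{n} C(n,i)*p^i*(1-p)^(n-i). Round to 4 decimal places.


k = 2, n = 3, p = 0.8056
i=2: C(3,2)=3 * 0.8056^2 * 0.1944^1 = 0.3785
i=3: C(3,3)=1 * 0.8056^3 * 0.1944^0 = 0.5228
R = sum of terms = 0.9013

0.9013


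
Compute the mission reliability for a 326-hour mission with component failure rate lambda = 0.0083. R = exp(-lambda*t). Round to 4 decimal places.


lambda = 0.0083
mission_time = 326
lambda * t = 0.0083 * 326 = 2.7058
R = exp(-2.7058)
R = 0.0668

0.0668


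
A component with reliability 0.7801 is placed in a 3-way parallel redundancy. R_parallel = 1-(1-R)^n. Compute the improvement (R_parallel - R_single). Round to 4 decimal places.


R_single = 0.7801, n = 3
1 - R_single = 0.2199
(1 - R_single)^n = 0.2199^3 = 0.0106
R_parallel = 1 - 0.0106 = 0.9894
Improvement = 0.9894 - 0.7801
Improvement = 0.2093

0.2093


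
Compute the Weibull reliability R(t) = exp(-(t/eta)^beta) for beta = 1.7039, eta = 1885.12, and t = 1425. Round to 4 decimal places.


beta = 1.7039, eta = 1885.12, t = 1425
t/eta = 1425 / 1885.12 = 0.7559
(t/eta)^beta = 0.7559^1.7039 = 0.6208
R(t) = exp(-0.6208)
R(t) = 0.5375

0.5375


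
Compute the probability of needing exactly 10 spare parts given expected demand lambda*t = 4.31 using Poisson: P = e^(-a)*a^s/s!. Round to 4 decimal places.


a = 4.31, s = 10
e^(-a) = e^(-4.31) = 0.0134
a^s = 4.31^10 = 2211936.7367
s! = 3628800
P = 0.0134 * 2211936.7367 / 3628800
P = 0.0082

0.0082


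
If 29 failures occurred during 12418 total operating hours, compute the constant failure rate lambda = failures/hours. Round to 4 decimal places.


failures = 29
total_hours = 12418
lambda = 29 / 12418
lambda = 0.0023

0.0023


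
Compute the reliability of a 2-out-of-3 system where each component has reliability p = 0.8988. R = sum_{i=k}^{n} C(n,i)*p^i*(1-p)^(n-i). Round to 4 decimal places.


k = 2, n = 3, p = 0.8988
i=2: C(3,2)=3 * 0.8988^2 * 0.1012^1 = 0.2453
i=3: C(3,3)=1 * 0.8988^3 * 0.1012^0 = 0.7261
R = sum of terms = 0.9713

0.9713


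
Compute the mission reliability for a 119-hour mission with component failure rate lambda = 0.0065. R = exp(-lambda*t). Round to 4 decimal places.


lambda = 0.0065
mission_time = 119
lambda * t = 0.0065 * 119 = 0.7735
R = exp(-0.7735)
R = 0.4614

0.4614


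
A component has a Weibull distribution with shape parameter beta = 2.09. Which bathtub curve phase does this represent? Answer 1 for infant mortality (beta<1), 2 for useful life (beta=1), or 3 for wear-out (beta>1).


beta = 2.09
Compare beta to 1:
beta < 1 => infant mortality (phase 1)
beta = 1 => useful life (phase 2)
beta > 1 => wear-out (phase 3)
Since beta = 2.09, this is wear-out (increasing failure rate)
Phase = 3

3


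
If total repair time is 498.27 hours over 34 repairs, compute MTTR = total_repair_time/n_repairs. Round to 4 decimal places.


total_repair_time = 498.27
n_repairs = 34
MTTR = 498.27 / 34
MTTR = 14.655

14.655


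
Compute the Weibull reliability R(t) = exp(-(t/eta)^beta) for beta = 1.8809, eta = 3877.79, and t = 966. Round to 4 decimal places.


beta = 1.8809, eta = 3877.79, t = 966
t/eta = 966 / 3877.79 = 0.2491
(t/eta)^beta = 0.2491^1.8809 = 0.0732
R(t) = exp(-0.0732)
R(t) = 0.9294

0.9294


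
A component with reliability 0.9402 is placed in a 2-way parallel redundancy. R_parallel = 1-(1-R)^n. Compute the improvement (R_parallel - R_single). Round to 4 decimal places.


R_single = 0.9402, n = 2
1 - R_single = 0.0598
(1 - R_single)^n = 0.0598^2 = 0.0036
R_parallel = 1 - 0.0036 = 0.9964
Improvement = 0.9964 - 0.9402
Improvement = 0.0562

0.0562


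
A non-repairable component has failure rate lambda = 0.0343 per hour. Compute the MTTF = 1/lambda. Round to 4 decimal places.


lambda = 0.0343
MTTF = 1 / 0.0343
MTTF = 29.1545

29.1545


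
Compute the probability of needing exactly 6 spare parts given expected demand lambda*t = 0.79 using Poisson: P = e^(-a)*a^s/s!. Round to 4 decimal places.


a = 0.79, s = 6
e^(-a) = e^(-0.79) = 0.4538
a^s = 0.79^6 = 0.2431
s! = 720
P = 0.4538 * 0.2431 / 720
P = 0.0002

0.0002


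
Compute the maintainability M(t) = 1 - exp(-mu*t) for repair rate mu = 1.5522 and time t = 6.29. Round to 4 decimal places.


mu = 1.5522, t = 6.29
mu * t = 1.5522 * 6.29 = 9.7633
exp(-9.7633) = 0.0001
M(t) = 1 - 0.0001
M(t) = 0.9999

0.9999


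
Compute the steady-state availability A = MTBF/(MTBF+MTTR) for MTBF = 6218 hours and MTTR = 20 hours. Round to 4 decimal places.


MTBF = 6218
MTTR = 20
MTBF + MTTR = 6238
A = 6218 / 6238
A = 0.9968

0.9968


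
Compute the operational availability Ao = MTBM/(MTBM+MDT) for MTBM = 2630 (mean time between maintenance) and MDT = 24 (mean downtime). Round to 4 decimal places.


MTBM = 2630
MDT = 24
MTBM + MDT = 2654
Ao = 2630 / 2654
Ao = 0.991

0.991


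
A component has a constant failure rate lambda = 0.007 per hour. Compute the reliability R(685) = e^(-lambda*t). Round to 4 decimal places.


lambda = 0.007
t = 685
lambda * t = 4.795
R(t) = e^(-4.795)
R(t) = 0.0083

0.0083


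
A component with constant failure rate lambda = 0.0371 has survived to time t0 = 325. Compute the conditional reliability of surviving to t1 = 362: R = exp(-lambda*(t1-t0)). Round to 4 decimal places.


lambda = 0.0371
t0 = 325, t1 = 362
t1 - t0 = 37
lambda * (t1-t0) = 0.0371 * 37 = 1.3727
R = exp(-1.3727)
R = 0.2534

0.2534


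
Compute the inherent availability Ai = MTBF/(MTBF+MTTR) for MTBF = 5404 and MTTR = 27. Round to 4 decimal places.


MTBF = 5404
MTTR = 27
MTBF + MTTR = 5431
Ai = 5404 / 5431
Ai = 0.995

0.995


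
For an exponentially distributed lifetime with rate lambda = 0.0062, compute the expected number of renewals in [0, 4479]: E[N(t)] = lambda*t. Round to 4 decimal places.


lambda = 0.0062
t = 4479
E[N(t)] = lambda * t
E[N(t)] = 0.0062 * 4479
E[N(t)] = 27.7698

27.7698


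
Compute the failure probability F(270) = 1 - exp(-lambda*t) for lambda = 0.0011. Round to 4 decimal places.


lambda = 0.0011, t = 270
lambda * t = 0.297
exp(-0.297) = 0.743
F(t) = 1 - 0.743
F(t) = 0.257

0.257


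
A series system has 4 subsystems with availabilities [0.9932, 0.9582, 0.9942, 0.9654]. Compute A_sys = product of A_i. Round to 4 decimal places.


Subsystems: [0.9932, 0.9582, 0.9942, 0.9654]
After subsystem 1 (A=0.9932): product = 0.9932
After subsystem 2 (A=0.9582): product = 0.9517
After subsystem 3 (A=0.9942): product = 0.9462
After subsystem 4 (A=0.9654): product = 0.9134
A_sys = 0.9134

0.9134


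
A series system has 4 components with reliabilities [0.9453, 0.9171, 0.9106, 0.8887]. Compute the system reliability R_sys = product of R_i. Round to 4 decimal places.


Components: [0.9453, 0.9171, 0.9106, 0.8887]
After component 1 (R=0.9453): product = 0.9453
After component 2 (R=0.9171): product = 0.8669
After component 3 (R=0.9106): product = 0.7894
After component 4 (R=0.8887): product = 0.7016
R_sys = 0.7016

0.7016


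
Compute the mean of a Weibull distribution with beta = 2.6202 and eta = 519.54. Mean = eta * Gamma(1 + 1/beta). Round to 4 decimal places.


beta = 2.6202, eta = 519.54
1/beta = 0.3817
1 + 1/beta = 1.3817
Gamma(1.3817) = 0.8884
Mean = 519.54 * 0.8884
Mean = 461.5687

461.5687


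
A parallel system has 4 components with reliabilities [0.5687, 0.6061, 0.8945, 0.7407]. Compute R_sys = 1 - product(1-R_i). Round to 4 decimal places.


Components: [0.5687, 0.6061, 0.8945, 0.7407]
(1 - 0.5687) = 0.4313, running product = 0.4313
(1 - 0.6061) = 0.3939, running product = 0.1699
(1 - 0.8945) = 0.1055, running product = 0.0179
(1 - 0.7407) = 0.2593, running product = 0.0046
Product of (1-R_i) = 0.0046
R_sys = 1 - 0.0046 = 0.9954

0.9954


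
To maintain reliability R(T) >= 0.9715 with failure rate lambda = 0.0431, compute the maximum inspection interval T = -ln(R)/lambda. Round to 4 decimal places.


R_target = 0.9715
lambda = 0.0431
-ln(0.9715) = 0.0289
T = 0.0289 / 0.0431
T = 0.6709

0.6709


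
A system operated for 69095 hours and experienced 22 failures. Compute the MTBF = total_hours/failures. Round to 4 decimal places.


total_hours = 69095
failures = 22
MTBF = 69095 / 22
MTBF = 3140.6818

3140.6818


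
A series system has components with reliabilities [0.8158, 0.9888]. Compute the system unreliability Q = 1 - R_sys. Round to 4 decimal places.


Components: [0.8158, 0.9888]
After component 1: product = 0.8158
After component 2: product = 0.8067
R_sys = 0.8067
Q = 1 - 0.8067 = 0.1933

0.1933


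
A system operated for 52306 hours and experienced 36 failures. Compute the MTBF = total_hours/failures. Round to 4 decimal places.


total_hours = 52306
failures = 36
MTBF = 52306 / 36
MTBF = 1452.9444

1452.9444


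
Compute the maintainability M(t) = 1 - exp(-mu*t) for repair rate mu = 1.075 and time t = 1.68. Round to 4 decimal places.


mu = 1.075, t = 1.68
mu * t = 1.075 * 1.68 = 1.806
exp(-1.806) = 0.1643
M(t) = 1 - 0.1643
M(t) = 0.8357

0.8357


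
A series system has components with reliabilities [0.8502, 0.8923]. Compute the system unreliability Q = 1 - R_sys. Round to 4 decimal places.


Components: [0.8502, 0.8923]
After component 1: product = 0.8502
After component 2: product = 0.7586
R_sys = 0.7586
Q = 1 - 0.7586 = 0.2414

0.2414


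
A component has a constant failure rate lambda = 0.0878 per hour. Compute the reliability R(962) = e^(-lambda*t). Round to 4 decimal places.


lambda = 0.0878
t = 962
lambda * t = 84.4636
R(t) = e^(-84.4636)
R(t) = 0.0

0.0


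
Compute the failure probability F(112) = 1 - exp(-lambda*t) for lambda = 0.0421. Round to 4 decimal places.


lambda = 0.0421, t = 112
lambda * t = 4.7152
exp(-4.7152) = 0.009
F(t) = 1 - 0.009
F(t) = 0.991

0.991


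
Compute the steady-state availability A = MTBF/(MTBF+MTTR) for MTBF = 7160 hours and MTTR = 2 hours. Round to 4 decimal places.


MTBF = 7160
MTTR = 2
MTBF + MTTR = 7162
A = 7160 / 7162
A = 0.9997

0.9997


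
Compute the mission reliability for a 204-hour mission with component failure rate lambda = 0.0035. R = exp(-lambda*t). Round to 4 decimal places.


lambda = 0.0035
mission_time = 204
lambda * t = 0.0035 * 204 = 0.714
R = exp(-0.714)
R = 0.4897

0.4897


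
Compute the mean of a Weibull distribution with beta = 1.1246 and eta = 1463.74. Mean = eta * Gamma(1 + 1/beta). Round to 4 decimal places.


beta = 1.1246, eta = 1463.74
1/beta = 0.8892
1 + 1/beta = 1.8892
Gamma(1.8892) = 0.9581
Mean = 1463.74 * 0.9581
Mean = 1402.429

1402.429


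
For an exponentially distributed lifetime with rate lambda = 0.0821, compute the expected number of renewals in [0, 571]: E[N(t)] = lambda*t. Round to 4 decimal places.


lambda = 0.0821
t = 571
E[N(t)] = lambda * t
E[N(t)] = 0.0821 * 571
E[N(t)] = 46.8791

46.8791


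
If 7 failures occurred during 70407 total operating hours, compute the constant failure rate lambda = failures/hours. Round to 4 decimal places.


failures = 7
total_hours = 70407
lambda = 7 / 70407
lambda = 0.0001

0.0001


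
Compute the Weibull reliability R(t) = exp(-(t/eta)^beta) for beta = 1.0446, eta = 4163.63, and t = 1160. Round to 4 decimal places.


beta = 1.0446, eta = 4163.63, t = 1160
t/eta = 1160 / 4163.63 = 0.2786
(t/eta)^beta = 0.2786^1.0446 = 0.2632
R(t) = exp(-0.2632)
R(t) = 0.7686

0.7686


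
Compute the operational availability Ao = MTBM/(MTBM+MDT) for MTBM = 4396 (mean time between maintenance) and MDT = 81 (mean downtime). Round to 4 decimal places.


MTBM = 4396
MDT = 81
MTBM + MDT = 4477
Ao = 4396 / 4477
Ao = 0.9819

0.9819


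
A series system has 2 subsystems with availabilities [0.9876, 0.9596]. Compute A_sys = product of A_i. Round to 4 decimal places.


Subsystems: [0.9876, 0.9596]
After subsystem 1 (A=0.9876): product = 0.9876
After subsystem 2 (A=0.9596): product = 0.9477
A_sys = 0.9477

0.9477


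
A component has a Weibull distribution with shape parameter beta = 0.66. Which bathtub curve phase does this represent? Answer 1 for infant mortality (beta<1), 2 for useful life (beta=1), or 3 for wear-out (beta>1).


beta = 0.66
Compare beta to 1:
beta < 1 => infant mortality (phase 1)
beta = 1 => useful life (phase 2)
beta > 1 => wear-out (phase 3)
Since beta = 0.66, this is infant mortality (decreasing failure rate)
Phase = 1

1


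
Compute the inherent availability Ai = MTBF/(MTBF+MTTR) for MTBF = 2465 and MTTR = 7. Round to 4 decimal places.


MTBF = 2465
MTTR = 7
MTBF + MTTR = 2472
Ai = 2465 / 2472
Ai = 0.9972

0.9972


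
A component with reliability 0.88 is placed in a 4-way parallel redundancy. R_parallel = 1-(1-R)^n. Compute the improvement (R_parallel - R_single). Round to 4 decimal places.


R_single = 0.88, n = 4
1 - R_single = 0.12
(1 - R_single)^n = 0.12^4 = 0.0002
R_parallel = 1 - 0.0002 = 0.9998
Improvement = 0.9998 - 0.88
Improvement = 0.1198

0.1198


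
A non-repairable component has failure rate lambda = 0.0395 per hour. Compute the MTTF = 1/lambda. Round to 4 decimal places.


lambda = 0.0395
MTTF = 1 / 0.0395
MTTF = 25.3165

25.3165


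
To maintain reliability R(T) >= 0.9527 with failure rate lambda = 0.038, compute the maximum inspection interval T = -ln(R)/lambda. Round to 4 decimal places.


R_target = 0.9527
lambda = 0.038
-ln(0.9527) = 0.0485
T = 0.0485 / 0.038
T = 1.2751

1.2751


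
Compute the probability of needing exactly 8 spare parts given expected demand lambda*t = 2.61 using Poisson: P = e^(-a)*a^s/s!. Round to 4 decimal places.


a = 2.61, s = 8
e^(-a) = e^(-2.61) = 0.0735
a^s = 2.61^8 = 2153.3968
s! = 40320
P = 0.0735 * 2153.3968 / 40320
P = 0.0039

0.0039


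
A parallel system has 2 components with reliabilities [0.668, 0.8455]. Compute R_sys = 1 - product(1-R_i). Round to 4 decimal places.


Components: [0.668, 0.8455]
(1 - 0.668) = 0.332, running product = 0.332
(1 - 0.8455) = 0.1545, running product = 0.0513
Product of (1-R_i) = 0.0513
R_sys = 1 - 0.0513 = 0.9487

0.9487


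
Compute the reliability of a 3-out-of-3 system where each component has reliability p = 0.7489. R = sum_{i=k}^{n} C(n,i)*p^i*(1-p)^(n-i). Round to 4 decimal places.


k = 3, n = 3, p = 0.7489
i=3: C(3,3)=1 * 0.7489^3 * 0.2511^0 = 0.42
R = sum of terms = 0.42

0.42


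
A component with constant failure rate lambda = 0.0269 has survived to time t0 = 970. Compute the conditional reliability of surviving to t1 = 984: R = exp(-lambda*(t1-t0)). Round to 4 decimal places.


lambda = 0.0269
t0 = 970, t1 = 984
t1 - t0 = 14
lambda * (t1-t0) = 0.0269 * 14 = 0.3766
R = exp(-0.3766)
R = 0.6862

0.6862


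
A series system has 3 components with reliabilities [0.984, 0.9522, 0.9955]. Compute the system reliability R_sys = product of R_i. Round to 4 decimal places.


Components: [0.984, 0.9522, 0.9955]
After component 1 (R=0.984): product = 0.984
After component 2 (R=0.9522): product = 0.937
After component 3 (R=0.9955): product = 0.9327
R_sys = 0.9327

0.9327


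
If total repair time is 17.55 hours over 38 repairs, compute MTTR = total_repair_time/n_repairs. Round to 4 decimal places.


total_repair_time = 17.55
n_repairs = 38
MTTR = 17.55 / 38
MTTR = 0.4618

0.4618


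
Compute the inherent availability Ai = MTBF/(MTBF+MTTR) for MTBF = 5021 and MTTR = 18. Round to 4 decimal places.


MTBF = 5021
MTTR = 18
MTBF + MTTR = 5039
Ai = 5021 / 5039
Ai = 0.9964

0.9964


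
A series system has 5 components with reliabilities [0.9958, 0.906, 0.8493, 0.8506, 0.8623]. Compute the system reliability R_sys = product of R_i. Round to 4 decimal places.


Components: [0.9958, 0.906, 0.8493, 0.8506, 0.8623]
After component 1 (R=0.9958): product = 0.9958
After component 2 (R=0.906): product = 0.9022
After component 3 (R=0.8493): product = 0.7662
After component 4 (R=0.8506): product = 0.6518
After component 5 (R=0.8623): product = 0.562
R_sys = 0.562

0.562


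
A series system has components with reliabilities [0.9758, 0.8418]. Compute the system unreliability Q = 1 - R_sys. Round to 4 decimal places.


Components: [0.9758, 0.8418]
After component 1: product = 0.9758
After component 2: product = 0.8214
R_sys = 0.8214
Q = 1 - 0.8214 = 0.1786

0.1786


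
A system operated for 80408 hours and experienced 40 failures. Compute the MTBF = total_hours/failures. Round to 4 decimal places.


total_hours = 80408
failures = 40
MTBF = 80408 / 40
MTBF = 2010.2

2010.2


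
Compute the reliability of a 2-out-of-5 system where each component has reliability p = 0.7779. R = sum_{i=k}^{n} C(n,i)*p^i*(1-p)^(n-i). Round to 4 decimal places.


k = 2, n = 5, p = 0.7779
i=2: C(5,2)=10 * 0.7779^2 * 0.2221^3 = 0.0663
i=3: C(5,3)=10 * 0.7779^3 * 0.2221^2 = 0.2322
i=4: C(5,4)=5 * 0.7779^4 * 0.2221^1 = 0.4066
i=5: C(5,5)=1 * 0.7779^5 * 0.2221^0 = 0.2849
R = sum of terms = 0.99

0.99


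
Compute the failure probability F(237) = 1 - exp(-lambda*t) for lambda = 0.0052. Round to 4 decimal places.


lambda = 0.0052, t = 237
lambda * t = 1.2324
exp(-1.2324) = 0.2916
F(t) = 1 - 0.2916
F(t) = 0.7084

0.7084


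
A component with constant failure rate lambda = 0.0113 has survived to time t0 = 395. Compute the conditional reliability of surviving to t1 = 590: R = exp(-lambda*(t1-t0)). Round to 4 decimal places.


lambda = 0.0113
t0 = 395, t1 = 590
t1 - t0 = 195
lambda * (t1-t0) = 0.0113 * 195 = 2.2035
R = exp(-2.2035)
R = 0.1104

0.1104


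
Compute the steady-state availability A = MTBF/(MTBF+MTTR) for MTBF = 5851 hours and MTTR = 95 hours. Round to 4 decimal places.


MTBF = 5851
MTTR = 95
MTBF + MTTR = 5946
A = 5851 / 5946
A = 0.984

0.984


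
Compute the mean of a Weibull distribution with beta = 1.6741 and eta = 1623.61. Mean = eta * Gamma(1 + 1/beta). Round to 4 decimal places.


beta = 1.6741, eta = 1623.61
1/beta = 0.5973
1 + 1/beta = 1.5973
Gamma(1.5973) = 0.8932
Mean = 1623.61 * 0.8932
Mean = 1450.2378

1450.2378


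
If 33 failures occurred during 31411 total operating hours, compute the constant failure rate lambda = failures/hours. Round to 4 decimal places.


failures = 33
total_hours = 31411
lambda = 33 / 31411
lambda = 0.0011

0.0011


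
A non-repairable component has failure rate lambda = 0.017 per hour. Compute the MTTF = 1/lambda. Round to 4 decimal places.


lambda = 0.017
MTTF = 1 / 0.017
MTTF = 58.8235

58.8235


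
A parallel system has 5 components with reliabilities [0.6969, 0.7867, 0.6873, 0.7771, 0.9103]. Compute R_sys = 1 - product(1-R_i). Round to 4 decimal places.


Components: [0.6969, 0.7867, 0.6873, 0.7771, 0.9103]
(1 - 0.6969) = 0.3031, running product = 0.3031
(1 - 0.7867) = 0.2133, running product = 0.0647
(1 - 0.6873) = 0.3127, running product = 0.0202
(1 - 0.7771) = 0.2229, running product = 0.0045
(1 - 0.9103) = 0.0897, running product = 0.0004
Product of (1-R_i) = 0.0004
R_sys = 1 - 0.0004 = 0.9996

0.9996


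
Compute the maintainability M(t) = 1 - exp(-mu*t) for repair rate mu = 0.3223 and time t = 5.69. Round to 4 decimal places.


mu = 0.3223, t = 5.69
mu * t = 0.3223 * 5.69 = 1.8339
exp(-1.8339) = 0.1598
M(t) = 1 - 0.1598
M(t) = 0.8402

0.8402


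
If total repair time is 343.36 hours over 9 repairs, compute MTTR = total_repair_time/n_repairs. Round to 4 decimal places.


total_repair_time = 343.36
n_repairs = 9
MTTR = 343.36 / 9
MTTR = 38.1511

38.1511


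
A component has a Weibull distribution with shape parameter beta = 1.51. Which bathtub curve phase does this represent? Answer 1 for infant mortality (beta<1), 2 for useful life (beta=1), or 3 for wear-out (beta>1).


beta = 1.51
Compare beta to 1:
beta < 1 => infant mortality (phase 1)
beta = 1 => useful life (phase 2)
beta > 1 => wear-out (phase 3)
Since beta = 1.51, this is wear-out (increasing failure rate)
Phase = 3

3


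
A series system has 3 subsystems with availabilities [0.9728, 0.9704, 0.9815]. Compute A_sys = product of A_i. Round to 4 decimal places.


Subsystems: [0.9728, 0.9704, 0.9815]
After subsystem 1 (A=0.9728): product = 0.9728
After subsystem 2 (A=0.9704): product = 0.944
After subsystem 3 (A=0.9815): product = 0.9265
A_sys = 0.9265

0.9265


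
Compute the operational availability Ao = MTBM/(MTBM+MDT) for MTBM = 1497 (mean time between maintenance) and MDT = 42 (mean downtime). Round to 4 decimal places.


MTBM = 1497
MDT = 42
MTBM + MDT = 1539
Ao = 1497 / 1539
Ao = 0.9727

0.9727


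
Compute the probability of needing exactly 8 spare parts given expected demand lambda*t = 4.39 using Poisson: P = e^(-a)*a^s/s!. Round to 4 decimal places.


a = 4.39, s = 8
e^(-a) = e^(-4.39) = 0.0124
a^s = 4.39^8 = 137948.2394
s! = 40320
P = 0.0124 * 137948.2394 / 40320
P = 0.0424

0.0424


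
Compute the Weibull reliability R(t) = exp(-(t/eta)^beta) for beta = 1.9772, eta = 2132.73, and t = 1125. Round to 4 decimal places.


beta = 1.9772, eta = 2132.73, t = 1125
t/eta = 1125 / 2132.73 = 0.5275
(t/eta)^beta = 0.5275^1.9772 = 0.2823
R(t) = exp(-0.2823)
R(t) = 0.754

0.754


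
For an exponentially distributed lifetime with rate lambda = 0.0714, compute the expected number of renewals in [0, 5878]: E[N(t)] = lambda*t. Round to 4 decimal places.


lambda = 0.0714
t = 5878
E[N(t)] = lambda * t
E[N(t)] = 0.0714 * 5878
E[N(t)] = 419.6892

419.6892


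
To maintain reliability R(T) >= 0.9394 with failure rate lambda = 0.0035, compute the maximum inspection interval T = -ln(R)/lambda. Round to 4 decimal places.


R_target = 0.9394
lambda = 0.0035
-ln(0.9394) = 0.0625
T = 0.0625 / 0.0035
T = 17.8611

17.8611


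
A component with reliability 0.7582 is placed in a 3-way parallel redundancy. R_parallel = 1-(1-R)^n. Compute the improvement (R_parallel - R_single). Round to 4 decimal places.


R_single = 0.7582, n = 3
1 - R_single = 0.2418
(1 - R_single)^n = 0.2418^3 = 0.0141
R_parallel = 1 - 0.0141 = 0.9859
Improvement = 0.9859 - 0.7582
Improvement = 0.2277

0.2277


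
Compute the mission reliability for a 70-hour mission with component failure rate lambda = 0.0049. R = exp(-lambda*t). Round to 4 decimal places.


lambda = 0.0049
mission_time = 70
lambda * t = 0.0049 * 70 = 0.343
R = exp(-0.343)
R = 0.7096

0.7096


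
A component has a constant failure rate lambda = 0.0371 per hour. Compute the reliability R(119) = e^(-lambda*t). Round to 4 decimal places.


lambda = 0.0371
t = 119
lambda * t = 4.4149
R(t) = e^(-4.4149)
R(t) = 0.0121

0.0121


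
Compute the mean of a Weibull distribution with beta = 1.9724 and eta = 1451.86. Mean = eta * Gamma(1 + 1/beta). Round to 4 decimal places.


beta = 1.9724, eta = 1451.86
1/beta = 0.507
1 + 1/beta = 1.507
Gamma(1.507) = 0.8865
Mean = 1451.86 * 0.8865
Mean = 1287.0353

1287.0353


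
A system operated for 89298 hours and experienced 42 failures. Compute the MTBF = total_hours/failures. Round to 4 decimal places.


total_hours = 89298
failures = 42
MTBF = 89298 / 42
MTBF = 2126.1429

2126.1429


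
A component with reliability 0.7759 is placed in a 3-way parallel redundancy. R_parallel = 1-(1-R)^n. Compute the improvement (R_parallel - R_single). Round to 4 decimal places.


R_single = 0.7759, n = 3
1 - R_single = 0.2241
(1 - R_single)^n = 0.2241^3 = 0.0113
R_parallel = 1 - 0.0113 = 0.9887
Improvement = 0.9887 - 0.7759
Improvement = 0.2128

0.2128


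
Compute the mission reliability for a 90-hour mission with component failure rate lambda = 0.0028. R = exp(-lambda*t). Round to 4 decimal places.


lambda = 0.0028
mission_time = 90
lambda * t = 0.0028 * 90 = 0.252
R = exp(-0.252)
R = 0.7772

0.7772


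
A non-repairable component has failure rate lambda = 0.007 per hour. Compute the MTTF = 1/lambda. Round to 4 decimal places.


lambda = 0.007
MTTF = 1 / 0.007
MTTF = 142.8571

142.8571


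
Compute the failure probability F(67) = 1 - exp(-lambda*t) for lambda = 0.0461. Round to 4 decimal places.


lambda = 0.0461, t = 67
lambda * t = 3.0887
exp(-3.0887) = 0.0456
F(t) = 1 - 0.0456
F(t) = 0.9544

0.9544


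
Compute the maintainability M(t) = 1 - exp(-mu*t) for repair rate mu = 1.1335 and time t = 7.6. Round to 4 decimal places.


mu = 1.1335, t = 7.6
mu * t = 1.1335 * 7.6 = 8.6146
exp(-8.6146) = 0.0002
M(t) = 1 - 0.0002
M(t) = 0.9998

0.9998


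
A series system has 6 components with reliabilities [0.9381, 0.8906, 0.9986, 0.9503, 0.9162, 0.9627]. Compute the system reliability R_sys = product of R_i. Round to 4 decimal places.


Components: [0.9381, 0.8906, 0.9986, 0.9503, 0.9162, 0.9627]
After component 1 (R=0.9381): product = 0.9381
After component 2 (R=0.8906): product = 0.8355
After component 3 (R=0.9986): product = 0.8343
After component 4 (R=0.9503): product = 0.7928
After component 5 (R=0.9162): product = 0.7264
After component 6 (R=0.9627): product = 0.6993
R_sys = 0.6993

0.6993


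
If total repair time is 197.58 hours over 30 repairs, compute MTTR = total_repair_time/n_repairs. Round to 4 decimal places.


total_repair_time = 197.58
n_repairs = 30
MTTR = 197.58 / 30
MTTR = 6.586

6.586


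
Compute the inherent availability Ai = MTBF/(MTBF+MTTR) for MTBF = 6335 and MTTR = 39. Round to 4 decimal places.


MTBF = 6335
MTTR = 39
MTBF + MTTR = 6374
Ai = 6335 / 6374
Ai = 0.9939

0.9939


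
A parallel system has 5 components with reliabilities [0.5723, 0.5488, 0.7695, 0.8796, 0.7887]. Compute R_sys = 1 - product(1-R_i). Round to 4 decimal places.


Components: [0.5723, 0.5488, 0.7695, 0.8796, 0.7887]
(1 - 0.5723) = 0.4277, running product = 0.4277
(1 - 0.5488) = 0.4512, running product = 0.193
(1 - 0.7695) = 0.2305, running product = 0.0445
(1 - 0.8796) = 0.1204, running product = 0.0054
(1 - 0.7887) = 0.2113, running product = 0.0011
Product of (1-R_i) = 0.0011
R_sys = 1 - 0.0011 = 0.9989

0.9989
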